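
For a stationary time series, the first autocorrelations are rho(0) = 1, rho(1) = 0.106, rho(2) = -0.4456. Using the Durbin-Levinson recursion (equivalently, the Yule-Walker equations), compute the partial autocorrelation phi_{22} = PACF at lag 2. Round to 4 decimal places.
\phi_{22} = -0.4620

The PACF at lag k is phi_{kk}, the last component of the solution
to the Yule-Walker system G_k phi = r_k where
  (G_k)_{ij} = rho(|i - j|), (r_k)_i = rho(i), i,j = 1..k.
Equivalently, Durbin-Levinson gives phi_{kk} iteratively:
  phi_{11} = rho(1)
  phi_{kk} = [rho(k) - sum_{j=1..k-1} phi_{k-1,j} rho(k-j)]
            / [1 - sum_{j=1..k-1} phi_{k-1,j} rho(j)],
  phi_{k,j} = phi_{k-1,j} - phi_{kk} phi_{k-1,k-j},  j = 1..k-1.
Step k = 1:
  phi_11 = rho(1) = 0.106.
Step k = 2:
  phi_22 = [rho(2) - phi_11 rho(1)] / [1 - phi_11 rho(1)] = [-0.4456 - (0.106)(0.106)] / [1 - (0.106)(0.106)]
         = -0.456836 / 0.988764 = -0.462.
Therefore phi_{22} = -0.4620.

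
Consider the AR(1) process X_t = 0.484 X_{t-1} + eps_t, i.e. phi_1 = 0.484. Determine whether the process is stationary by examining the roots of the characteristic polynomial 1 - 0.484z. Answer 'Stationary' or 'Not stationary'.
\text{Stationary}

The AR(p) characteristic polynomial is P(z) = 1 - 0.484z.
Stationarity requires all roots to lie outside the unit circle, i.e. |z| > 1 for every root.
This is linear in z: 1 + (-0.484) z = 0  =>  z = -1/(-0.484) = 2.066116,  |z| = 2.066116.
Moduli of all roots: 2.0661.
All moduli strictly greater than 1? Yes.
Verdict: Stationary.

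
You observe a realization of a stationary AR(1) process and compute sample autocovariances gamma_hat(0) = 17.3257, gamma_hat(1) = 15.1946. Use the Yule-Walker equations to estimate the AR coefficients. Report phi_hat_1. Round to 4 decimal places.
\hat\phi_{1} = 0.8770

The Yule-Walker equations for an AR(p) process read, in matrix form,
  Gamma_p phi = r_p,   with   (Gamma_p)_{ij} = gamma(|i - j|),
                       (r_p)_i = gamma(i),   i,j = 1..p.
Substitute the sample gammas (Toeplitz matrix and right-hand side of size 1):
  Gamma_p = [[17.3257]]
  r_p     = [15.1946]
With p = 1 this is the single equation gamma(0) phi_1 = gamma(1):
  phi_hat_1 = gamma(1) / gamma(0) = 15.1946 / 17.3257 = 0.8770.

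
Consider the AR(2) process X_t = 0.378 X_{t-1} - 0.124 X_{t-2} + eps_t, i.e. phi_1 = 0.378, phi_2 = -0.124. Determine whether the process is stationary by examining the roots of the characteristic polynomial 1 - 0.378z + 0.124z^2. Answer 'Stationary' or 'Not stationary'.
\text{Stationary}

The AR(p) characteristic polynomial is P(z) = 1 - 0.378z + 0.124z^2.
Stationarity requires all roots to lie outside the unit circle, i.e. |z| > 1 for every root.
Set 1 + (-0.378) z + (0.124) z^2 = 0, i.e. a z^2 + b z + c = 0 with a = 0.124, b = -0.378, c = 1.
Discriminant D = b^2 - 4ac = (-0.378)^2 - 4*(0.124)*1 = 0.142884 - (0.496) = -0.353116.
D < 0, so the roots are the complex-conjugate pair z = (-b +/- i sqrt(-D)) / (2a) = 1.5242 +/- 2.3961i.
For a conjugate pair |z|^2 = z * conj(z) = (product of roots) = c/a = 1/(0.124) = 8.064516, so |z| = sqrt(8.064516) = 2.8398 for both roots.
Moduli of all roots: 2.8398, 2.8398.
All moduli strictly greater than 1? Yes.
Verdict: Stationary.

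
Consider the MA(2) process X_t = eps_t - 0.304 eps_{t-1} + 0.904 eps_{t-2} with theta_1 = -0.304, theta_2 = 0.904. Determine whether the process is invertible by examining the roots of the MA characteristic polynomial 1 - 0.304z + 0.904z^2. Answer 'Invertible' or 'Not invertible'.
\text{Invertible}

The MA(q) characteristic polynomial is P(z) = 1 - 0.304z + 0.904z^2.
Invertibility requires all roots to lie outside the unit circle, i.e. |z| > 1 for every root.
Set 1 + (-0.304) z + (0.904) z^2 = 0, i.e. a z^2 + b z + c = 0 with a = 0.904, b = -0.304, c = 1.
Discriminant D = b^2 - 4ac = (-0.304)^2 - 4*(0.904)*1 = 0.092416 - (3.616) = -3.523584.
D < 0, so the roots are the complex-conjugate pair z = (-b +/- i sqrt(-D)) / (2a) = 0.1681 +/- 1.0382i.
For a conjugate pair |z|^2 = z * conj(z) = (product of roots) = c/a = 1/(0.904) = 1.106195, so |z| = sqrt(1.106195) = 1.0518 for both roots.
Moduli of all roots: 1.0518, 1.0518.
All moduli strictly greater than 1? Yes.
Verdict: Invertible.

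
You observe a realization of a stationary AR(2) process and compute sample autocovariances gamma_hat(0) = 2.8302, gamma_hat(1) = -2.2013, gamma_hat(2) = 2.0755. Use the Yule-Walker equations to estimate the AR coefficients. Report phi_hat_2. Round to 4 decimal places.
\hat\phi_{2} = 0.3250

The Yule-Walker equations for an AR(p) process read, in matrix form,
  Gamma_p phi = r_p,   with   (Gamma_p)_{ij} = gamma(|i - j|),
                       (r_p)_i = gamma(i),   i,j = 1..p.
Substitute the sample gammas (Toeplitz matrix and right-hand side of size 2):
  Gamma_p = [[2.8302, -2.2013], [-2.2013, 2.8302]]
  r_p     = [-2.2013, 2.0755]
Written out:
  2.8302 phi_1 - 2.2013 phi_2 = -2.2013
  -2.2013 phi_1 + 2.8302 phi_2 = 2.0755
Solve by Cramer's rule:
  det = gamma(0)^2 - gamma(1)^2 = (2.8302)^2 - (-2.2013)^2 = 8.01003204 - 4.84572169 = 3.16431035
  phi_hat_1 = [gamma(1) gamma(0) - gamma(1) gamma(2)] / det = [(-2.2013)(2.8302) - (-2.2013)(2.0755)] / 3.16431035 = -1.66132111 / 3.16431035 = -0.525
  phi_hat_2 = [gamma(0) gamma(2) - gamma(1)^2] / det = [(2.8302)(2.0755) - (-2.2013)^2] / 3.16431035 = 1.02835841 / 3.16431035 = 0.325
So phi_hat = [-0.5250, 0.3250].
Therefore phi_hat_2 = 0.3250.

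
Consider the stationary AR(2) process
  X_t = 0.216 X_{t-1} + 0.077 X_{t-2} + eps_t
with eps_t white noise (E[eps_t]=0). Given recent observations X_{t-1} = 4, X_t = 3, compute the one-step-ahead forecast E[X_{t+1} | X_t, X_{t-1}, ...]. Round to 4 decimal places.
E[X_{t+1} \mid \mathcal F_t] = 0.9560

For an AR(p) model X_t = c + sum_i phi_i X_{t-i} + eps_t, the
one-step-ahead conditional mean is
  E[X_{t+1} | X_t, ...] = c + sum_i phi_i X_{t+1-i}.
Substitute known values:
  E[X_{t+1} | ...] = (0.216) * (3) + (0.077) * (4)
                   = 0.9560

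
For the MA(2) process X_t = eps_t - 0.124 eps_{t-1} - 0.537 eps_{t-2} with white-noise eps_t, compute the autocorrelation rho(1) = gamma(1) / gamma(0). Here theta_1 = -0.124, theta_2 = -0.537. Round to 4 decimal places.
\rho(1) = -0.0440

For an MA(q) process with theta_0 = 1, the autocovariance is
  gamma(k) = sigma^2 * sum_{i=0..q-k} theta_i * theta_{i+k},
and rho(k) = gamma(k) / gamma(0). Sigma^2 cancels.
  numerator   = (1)*(-0.124) + (-0.124)*(-0.537) = -0.057412.
  denominator = (1)^2 + (-0.124)^2 + (-0.537)^2 = 1.303745.
  rho(1) = -0.057412 / 1.303745 = -0.0440.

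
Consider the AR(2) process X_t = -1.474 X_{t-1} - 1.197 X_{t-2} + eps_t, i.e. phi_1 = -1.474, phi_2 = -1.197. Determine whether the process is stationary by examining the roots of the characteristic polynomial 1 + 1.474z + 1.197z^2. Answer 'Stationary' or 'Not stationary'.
\text{Not stationary}

The AR(p) characteristic polynomial is P(z) = 1 + 1.474z + 1.197z^2.
Stationarity requires all roots to lie outside the unit circle, i.e. |z| > 1 for every root.
Set 1 + (1.474) z + (1.197) z^2 = 0, i.e. a z^2 + b z + c = 0 with a = 1.197, b = 1.474, c = 1.
Discriminant D = b^2 - 4ac = (1.474)^2 - 4*(1.197)*1 = 2.172676 - (4.788) = -2.615324.
D < 0, so the roots are the complex-conjugate pair z = (-b +/- i sqrt(-D)) / (2a) = -0.6157 +/- 0.6755i.
For a conjugate pair |z|^2 = z * conj(z) = (product of roots) = c/a = 1/(1.197) = 0.835422, so |z| = sqrt(0.835422) = 0.914 for both roots.
Moduli of all roots: 0.9140, 0.9140.
All moduli strictly greater than 1? No.
Verdict: Not stationary.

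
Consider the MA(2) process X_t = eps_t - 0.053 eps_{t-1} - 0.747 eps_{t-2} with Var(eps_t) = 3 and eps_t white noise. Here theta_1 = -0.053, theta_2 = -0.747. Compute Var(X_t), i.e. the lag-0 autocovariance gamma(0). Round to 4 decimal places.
\gamma(0) = 4.6825

For an MA(q) process X_t = eps_t + sum_i theta_i eps_{t-i} with
Var(eps_t) = sigma^2, the variance is
  gamma(0) = sigma^2 * (1 + sum_i theta_i^2).
  sum_i theta_i^2 = (-0.053)^2 + (-0.747)^2 = 0.002809 + 0.558009 = 0.560818.
  gamma(0) = 3 * (1 + 0.560818) = 3 * 1.560818 = 4.682454, which rounds to 4.6825.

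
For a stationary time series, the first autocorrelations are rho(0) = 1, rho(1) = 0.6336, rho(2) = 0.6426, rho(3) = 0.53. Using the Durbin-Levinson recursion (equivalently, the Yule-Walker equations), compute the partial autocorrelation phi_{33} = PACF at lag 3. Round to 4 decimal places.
\phi_{33} = 0.0631

The PACF at lag k is phi_{kk}, the last component of the solution
to the Yule-Walker system G_k phi = r_k where
  (G_k)_{ij} = rho(|i - j|), (r_k)_i = rho(i), i,j = 1..k.
Equivalently, Durbin-Levinson gives phi_{kk} iteratively:
  phi_{11} = rho(1)
  phi_{kk} = [rho(k) - sum_{j=1..k-1} phi_{k-1,j} rho(k-j)]
            / [1 - sum_{j=1..k-1} phi_{k-1,j} rho(j)],
  phi_{k,j} = phi_{k-1,j} - phi_{kk} phi_{k-1,k-j},  j = 1..k-1.
Step k = 1:
  phi_11 = rho(1) = 0.6336.
Step k = 2:
  phi_22 = [rho(2) - phi_11 rho(1)] / [1 - phi_11 rho(1)] = [0.6426 - (0.6336)(0.6336)] / [1 - (0.6336)(0.6336)]
         = 0.24115104 / 0.59855104 = 0.402891.
  Update: phi_21 = phi_11 - phi_22 phi_11 = 0.6336 - (0.402891)(0.6336) = 0.378328.
Step k = 3:
  phi_33 = [rho(3) - phi_21 rho(2) - phi_22 rho(1)] / [1 - phi_21 rho(1) - phi_22 rho(2)]
    numerator   = 0.53 - (0.378328)(0.6426) - (0.402891)(0.6336) = 0.03161444
    denominator = 1 - (0.378328)(0.6336) - (0.402891)(0.6426) = 0.50139337
  phi_33 = 0.03161444 / 0.50139337 = 0.0631.
Therefore phi_{33} = 0.0631.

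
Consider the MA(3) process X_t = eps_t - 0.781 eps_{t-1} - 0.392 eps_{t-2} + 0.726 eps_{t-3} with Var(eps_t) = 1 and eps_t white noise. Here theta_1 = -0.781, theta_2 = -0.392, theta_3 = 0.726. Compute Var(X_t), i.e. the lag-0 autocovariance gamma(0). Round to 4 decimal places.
\gamma(0) = 2.2907

For an MA(q) process X_t = eps_t + sum_i theta_i eps_{t-i} with
Var(eps_t) = sigma^2, the variance is
  gamma(0) = sigma^2 * (1 + sum_i theta_i^2).
  sum_i theta_i^2 = (-0.781)^2 + (-0.392)^2 + (0.726)^2 = 0.609961 + 0.153664 + 0.527076 = 1.290701.
  gamma(0) = 1 * (1 + 1.290701) = 1 * 2.290701 = 2.290701, which rounds to 2.2907.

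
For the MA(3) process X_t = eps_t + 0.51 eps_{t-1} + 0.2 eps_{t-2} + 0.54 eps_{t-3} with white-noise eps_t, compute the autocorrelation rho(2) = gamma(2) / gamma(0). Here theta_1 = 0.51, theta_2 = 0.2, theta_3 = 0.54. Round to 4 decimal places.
\rho(2) = 0.2987

For an MA(q) process with theta_0 = 1, the autocovariance is
  gamma(k) = sigma^2 * sum_{i=0..q-k} theta_i * theta_{i+k},
and rho(k) = gamma(k) / gamma(0). Sigma^2 cancels.
  numerator   = (1)*(0.2) + (0.51)*(0.54) = 0.4754.
  denominator = (1)^2 + (0.51)^2 + (0.2)^2 + (0.54)^2 = 1.5917.
  rho(2) = 0.4754 / 1.5917 = 0.2987.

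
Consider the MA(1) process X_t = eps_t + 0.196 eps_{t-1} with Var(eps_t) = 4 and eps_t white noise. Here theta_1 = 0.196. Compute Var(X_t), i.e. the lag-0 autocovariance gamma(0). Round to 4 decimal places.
\gamma(0) = 4.1537

For an MA(q) process X_t = eps_t + sum_i theta_i eps_{t-i} with
Var(eps_t) = sigma^2, the variance is
  gamma(0) = sigma^2 * (1 + sum_i theta_i^2).
  sum_i theta_i^2 = (0.196)^2 = 0.038416.
  gamma(0) = 4 * (1 + 0.038416) = 4 * 1.038416 = 4.153664, which rounds to 4.1537.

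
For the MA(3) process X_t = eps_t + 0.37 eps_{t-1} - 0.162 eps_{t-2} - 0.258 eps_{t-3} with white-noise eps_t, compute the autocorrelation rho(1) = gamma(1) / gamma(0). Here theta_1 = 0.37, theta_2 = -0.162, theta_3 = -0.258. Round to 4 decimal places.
\rho(1) = 0.2861

For an MA(q) process with theta_0 = 1, the autocovariance is
  gamma(k) = sigma^2 * sum_{i=0..q-k} theta_i * theta_{i+k},
and rho(k) = gamma(k) / gamma(0). Sigma^2 cancels.
  numerator   = (1)*(0.37) + (0.37)*(-0.162) + (-0.162)*(-0.258) = 0.351856.
  denominator = (1)^2 + (0.37)^2 + (-0.162)^2 + (-0.258)^2 = 1.229708.
  rho(1) = 0.351856 / 1.229708 = 0.2861.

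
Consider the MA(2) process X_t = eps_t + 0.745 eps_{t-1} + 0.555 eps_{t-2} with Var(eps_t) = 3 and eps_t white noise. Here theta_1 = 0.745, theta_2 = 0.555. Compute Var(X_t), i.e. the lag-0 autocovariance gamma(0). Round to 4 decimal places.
\gamma(0) = 5.5892

For an MA(q) process X_t = eps_t + sum_i theta_i eps_{t-i} with
Var(eps_t) = sigma^2, the variance is
  gamma(0) = sigma^2 * (1 + sum_i theta_i^2).
  sum_i theta_i^2 = (0.745)^2 + (0.555)^2 = 0.555025 + 0.308025 = 0.86305.
  gamma(0) = 3 * (1 + 0.86305) = 3 * 1.86305 = 5.58915, which rounds to 5.5892.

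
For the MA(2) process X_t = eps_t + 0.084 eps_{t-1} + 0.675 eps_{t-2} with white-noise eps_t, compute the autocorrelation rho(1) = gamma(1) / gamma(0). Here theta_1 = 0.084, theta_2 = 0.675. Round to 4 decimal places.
\rho(1) = 0.0962

For an MA(q) process with theta_0 = 1, the autocovariance is
  gamma(k) = sigma^2 * sum_{i=0..q-k} theta_i * theta_{i+k},
and rho(k) = gamma(k) / gamma(0). Sigma^2 cancels.
  numerator   = (1)*(0.084) + (0.084)*(0.675) = 0.1407.
  denominator = (1)^2 + (0.084)^2 + (0.675)^2 = 1.462681.
  rho(1) = 0.1407 / 1.462681 = 0.0962.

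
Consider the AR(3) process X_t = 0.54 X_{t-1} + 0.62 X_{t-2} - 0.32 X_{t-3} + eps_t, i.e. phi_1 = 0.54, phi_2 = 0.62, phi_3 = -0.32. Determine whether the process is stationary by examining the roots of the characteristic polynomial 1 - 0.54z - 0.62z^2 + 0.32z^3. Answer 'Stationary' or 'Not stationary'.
\text{Stationary}

The AR(p) characteristic polynomial is P(z) = 1 - 0.54z - 0.62z^2 + 0.32z^3.
Stationarity requires all roots to lie outside the unit circle, i.e. |z| > 1 for every root.
Degree 3: look for a simple real root z0 first, then factor out (1 - z/z0) and solve the remaining quadratic.
Testing z0 = 2: P(2) = 1 + (-0.54)(2) + (-0.62)(2)^2 + (0.32)(2)^3
  = 1 + (-1.08) + (-2.48) + (2.56) = 0.  So z_0 = 2 is a root, |z_0| = 2.
Divide out the factor (1 - 0.5 z) = (1 - z/z0) (since 1/z0 = 0.5):
  P(z) = (1 - 0.5 z)(1 + (-0.04) z + (-0.64) z^2)
  [check: z-coef -0.04 - (0.5) = -0.54; z^2-coef -0.64 - (0.5)(-0.04) = -0.62; z^3-coef -(0.5)(-0.64) = 0.32.]
Remaining roots from the quadratic factor 1 + (-0.04) z + (-0.64) z^2:
  Set 1 + (-0.04) z + (-0.64) z^2 = 0, i.e. a z^2 + b z + c = 0 with a = -0.64, b = -0.04, c = 1.
  Discriminant D = b^2 - 4ac = (-0.04)^2 - 4*(-0.64)*1 = 0.0016 - (-2.56) = 2.5616.
  D >= 0, so the roots are real: z = (-b +/- sqrt(D)) / (2a) = (0.04 +/- 1.6005) / (-1.28).
    z_1 = (0.04 + 1.6005) / (-1.28) = -1.2816,   |z_1| = 1.2816.
    z_2 = (0.04 - 1.6005) / (-1.28) = 1.2191,   |z_2| = 1.2191.
Moduli of all roots: 2.0000, 1.2816, 1.2191.
All moduli strictly greater than 1? Yes.
Verdict: Stationary.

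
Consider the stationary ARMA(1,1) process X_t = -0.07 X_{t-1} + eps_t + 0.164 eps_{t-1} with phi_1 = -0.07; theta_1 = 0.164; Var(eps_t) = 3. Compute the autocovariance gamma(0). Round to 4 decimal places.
\gamma(0) = 3.0266

Multiply the model equation by X_{t-k} and take expectations. With theta_0 = psi_0 = 1 and psi_j the MA(infinity) weights, this gives
  gamma(k) - sum_i phi_i gamma(k-i) = c_k,
  c_k = sigma^2 * sum_{j=k..q} theta_j psi_{j-k}   (c_k = 0 for k > q),
using gamma(-m) = gamma(m).
psi-weights needed (psi_j = theta_j + sum_i phi_i psi_{j-i}):
  psi_1 = theta_1 + phi_1 = 0.164 + (-0.07) = 0.094
Right-hand sides:
  c_0 = sigma^2 (1 + theta_1 psi_1) = 3 * (1 + (0.164)(0.094)) = 3 * 1.015416 = 3.046248
  c_1 = sigma^2 theta_1 = 3 * (0.164) = 0.492
  c_2 = 0
Equations for k = 0 and k = 1 (AR order 1):
  gamma(0) = phi_1 gamma(1) + c_0
  gamma(1) = phi_1 gamma(0) + c_1
Substituting the second into the first: gamma(0) (1 - phi_1^2) = c_0 + phi_1 c_1, so
  gamma(0) = (c_0 + phi_1 c_1) / (1 - phi_1^2) = (3.046248 + (-0.07)(0.492)) / (1 - (-0.07)^2) = 3.011808 / 0.9951 = 3.026639.
Therefore gamma(0) = 3.0266 (to 4 decimal places).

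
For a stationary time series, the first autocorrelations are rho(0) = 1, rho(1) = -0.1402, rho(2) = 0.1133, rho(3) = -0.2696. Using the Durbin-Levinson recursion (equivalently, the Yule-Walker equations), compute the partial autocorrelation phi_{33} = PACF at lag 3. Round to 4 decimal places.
\phi_{33} = -0.2490

The PACF at lag k is phi_{kk}, the last component of the solution
to the Yule-Walker system G_k phi = r_k where
  (G_k)_{ij} = rho(|i - j|), (r_k)_i = rho(i), i,j = 1..k.
Equivalently, Durbin-Levinson gives phi_{kk} iteratively:
  phi_{11} = rho(1)
  phi_{kk} = [rho(k) - sum_{j=1..k-1} phi_{k-1,j} rho(k-j)]
            / [1 - sum_{j=1..k-1} phi_{k-1,j} rho(j)],
  phi_{k,j} = phi_{k-1,j} - phi_{kk} phi_{k-1,k-j},  j = 1..k-1.
Step k = 1:
  phi_11 = rho(1) = -0.1402.
Step k = 2:
  phi_22 = [rho(2) - phi_11 rho(1)] / [1 - phi_11 rho(1)] = [0.1133 - (-0.1402)(-0.1402)] / [1 - (-0.1402)(-0.1402)]
         = 0.09364396 / 0.98034396 = 0.095522.
  Update: phi_21 = phi_11 - phi_22 phi_11 = -0.1402 - (0.095522)(-0.1402) = -0.126808.
Step k = 3:
  phi_33 = [rho(3) - phi_21 rho(2) - phi_22 rho(1)] / [1 - phi_21 rho(1) - phi_22 rho(2)]
    numerator   = -0.2696 - (-0.126808)(0.1133) - (0.095522)(-0.1402) = -0.24184055
    denominator = 1 - (-0.126808)(-0.1402) - (0.095522)(0.1133) = 0.97139895
  phi_33 = -0.24184055 / 0.97139895 = -0.249.
Therefore phi_{33} = -0.2490.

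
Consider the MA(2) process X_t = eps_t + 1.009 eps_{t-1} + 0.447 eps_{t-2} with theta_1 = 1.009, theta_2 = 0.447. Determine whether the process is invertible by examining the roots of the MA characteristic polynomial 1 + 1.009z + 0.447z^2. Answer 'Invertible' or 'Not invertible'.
\text{Invertible}

The MA(q) characteristic polynomial is P(z) = 1 + 1.009z + 0.447z^2.
Invertibility requires all roots to lie outside the unit circle, i.e. |z| > 1 for every root.
Set 1 + (1.009) z + (0.447) z^2 = 0, i.e. a z^2 + b z + c = 0 with a = 0.447, b = 1.009, c = 1.
Discriminant D = b^2 - 4ac = (1.009)^2 - 4*(0.447)*1 = 1.018081 - (1.788) = -0.769919.
D < 0, so the roots are the complex-conjugate pair z = (-b +/- i sqrt(-D)) / (2a) = -1.1286 +/- 0.9815i.
For a conjugate pair |z|^2 = z * conj(z) = (product of roots) = c/a = 1/(0.447) = 2.237136, so |z| = sqrt(2.237136) = 1.4957 for both roots.
Moduli of all roots: 1.4957, 1.4957.
All moduli strictly greater than 1? Yes.
Verdict: Invertible.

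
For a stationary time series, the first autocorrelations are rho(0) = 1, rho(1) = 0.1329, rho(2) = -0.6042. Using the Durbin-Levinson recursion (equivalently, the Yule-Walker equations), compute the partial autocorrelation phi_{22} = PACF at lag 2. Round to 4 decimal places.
\phi_{22} = -0.6330

The PACF at lag k is phi_{kk}, the last component of the solution
to the Yule-Walker system G_k phi = r_k where
  (G_k)_{ij} = rho(|i - j|), (r_k)_i = rho(i), i,j = 1..k.
Equivalently, Durbin-Levinson gives phi_{kk} iteratively:
  phi_{11} = rho(1)
  phi_{kk} = [rho(k) - sum_{j=1..k-1} phi_{k-1,j} rho(k-j)]
            / [1 - sum_{j=1..k-1} phi_{k-1,j} rho(j)],
  phi_{k,j} = phi_{k-1,j} - phi_{kk} phi_{k-1,k-j},  j = 1..k-1.
Step k = 1:
  phi_11 = rho(1) = 0.1329.
Step k = 2:
  phi_22 = [rho(2) - phi_11 rho(1)] / [1 - phi_11 rho(1)] = [-0.6042 - (0.1329)(0.1329)] / [1 - (0.1329)(0.1329)]
         = -0.62186241 / 0.98233759 = -0.633.
Therefore phi_{22} = -0.6330.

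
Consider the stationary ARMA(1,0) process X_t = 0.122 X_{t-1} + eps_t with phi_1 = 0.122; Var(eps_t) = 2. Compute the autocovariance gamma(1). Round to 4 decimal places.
\gamma(1) = 0.2477

Multiply the model equation by X_{t-k} and take expectations. With theta_0 = psi_0 = 1 and psi_j the MA(infinity) weights, this gives
  gamma(k) - sum_i phi_i gamma(k-i) = c_k,
  c_k = sigma^2 * sum_{j=k..q} theta_j psi_{j-k}   (c_k = 0 for k > q),
using gamma(-m) = gamma(m).
Pure AR (q = 0): c_0 = sigma^2 = 2, c_k = 0 for k >= 1.
Equations for k = 0 and k = 1 (AR order 1):
  gamma(0) = phi_1 gamma(1) + c_0
  gamma(1) = phi_1 gamma(0) + c_1
Substituting the second into the first: gamma(0) (1 - phi_1^2) = c_0 + phi_1 c_1, so
  gamma(0) = c_0 / (1 - phi_1^2) = 2 / (1 - (0.122)^2) = 2 / 0.985116 = 2.030218.
  gamma(1) = phi_1 gamma(0) = (0.122)(2.030218) = 0.247687.
Therefore gamma(1) = 0.2477 (to 4 decimal places).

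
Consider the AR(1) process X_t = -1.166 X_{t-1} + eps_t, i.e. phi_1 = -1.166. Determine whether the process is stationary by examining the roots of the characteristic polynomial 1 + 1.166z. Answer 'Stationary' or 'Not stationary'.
\text{Not stationary}

The AR(p) characteristic polynomial is P(z) = 1 + 1.166z.
Stationarity requires all roots to lie outside the unit circle, i.e. |z| > 1 for every root.
This is linear in z: 1 + (1.166) z = 0  =>  z = -1/(1.166) = -0.857633,  |z| = 0.857633.
Moduli of all roots: 0.8576.
All moduli strictly greater than 1? No.
Verdict: Not stationary.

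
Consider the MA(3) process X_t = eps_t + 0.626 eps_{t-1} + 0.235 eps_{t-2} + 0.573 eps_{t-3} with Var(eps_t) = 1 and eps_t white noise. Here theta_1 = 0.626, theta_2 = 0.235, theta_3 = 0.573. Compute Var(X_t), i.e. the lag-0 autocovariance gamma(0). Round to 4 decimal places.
\gamma(0) = 1.7754

For an MA(q) process X_t = eps_t + sum_i theta_i eps_{t-i} with
Var(eps_t) = sigma^2, the variance is
  gamma(0) = sigma^2 * (1 + sum_i theta_i^2).
  sum_i theta_i^2 = (0.626)^2 + (0.235)^2 + (0.573)^2 = 0.391876 + 0.055225 + 0.328329 = 0.77543.
  gamma(0) = 1 * (1 + 0.77543) = 1 * 1.77543 = 1.77543, which rounds to 1.7754.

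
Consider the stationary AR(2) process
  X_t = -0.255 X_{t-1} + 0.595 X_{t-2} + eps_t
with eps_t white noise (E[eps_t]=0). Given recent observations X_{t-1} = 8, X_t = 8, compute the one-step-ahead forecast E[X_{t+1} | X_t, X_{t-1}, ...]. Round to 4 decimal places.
E[X_{t+1} \mid \mathcal F_t] = 2.7200

For an AR(p) model X_t = c + sum_i phi_i X_{t-i} + eps_t, the
one-step-ahead conditional mean is
  E[X_{t+1} | X_t, ...] = c + sum_i phi_i X_{t+1-i}.
Substitute known values:
  E[X_{t+1} | ...] = (-0.255) * (8) + (0.595) * (8)
                   = 2.7200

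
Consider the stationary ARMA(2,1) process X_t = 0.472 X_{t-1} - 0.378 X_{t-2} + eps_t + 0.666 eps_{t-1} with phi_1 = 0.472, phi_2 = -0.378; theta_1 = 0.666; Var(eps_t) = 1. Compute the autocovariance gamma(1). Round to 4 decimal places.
\gamma(1) = 1.3434

Multiply the model equation by X_{t-k} and take expectations. With theta_0 = psi_0 = 1 and psi_j the MA(infinity) weights, this gives
  gamma(k) - sum_i phi_i gamma(k-i) = c_k,
  c_k = sigma^2 * sum_{j=k..q} theta_j psi_{j-k}   (c_k = 0 for k > q),
using gamma(-m) = gamma(m).
psi-weights needed (psi_j = theta_j + sum_i phi_i psi_{j-i}):
  psi_1 = theta_1 + phi_1 = 0.666 + (0.472) = 1.138
Right-hand sides:
  c_0 = sigma^2 (1 + theta_1 psi_1) = 1 * (1 + (0.666)(1.138)) = 1 * 1.757908 = 1.757908
  c_1 = sigma^2 theta_1 = 1 * (0.666) = 0.666
  c_2 = 0
Equations for k = 0, 1, 2 (AR order 2, c_2 = 0):
  (E0) gamma(0) = phi_1 gamma(1) + phi_2 gamma(2) + c_0
  (E1) gamma(1) = phi_1 gamma(0) + phi_2 gamma(1) + c_1
  (E2) gamma(2) = phi_1 gamma(1) + phi_2 gamma(0)
From (E1): gamma(1) = A gamma(0) + B with
  A = phi_1 / (1 - phi_2) = 0.472 / 1.378 = 0.342525,   B = c_1 / (1 - phi_2) = 0.666 / 1.378 = 0.483309.
Insert (E2) into (E0): gamma(0) (1 - phi_2^2) = phi_1 (1 + phi_2) gamma(1) + c_0.
  phi_1 (1 + phi_2) = (0.472)(0.622) = 0.293584,   1 - phi_2^2 = 0.857116.
Replace gamma(1) by A gamma(0) + B and collect gamma(0):
  gamma(0) [0.857116 - (0.293584)(0.342525)] = (0.293584)(0.483309) + 1.757908
  gamma(0) * 0.756556 = 1.8998
  gamma(0) = 1.8998 / 0.756556 = 2.511116.
  gamma(1) = A gamma(0) + B = (0.342525)(2.511116) + (0.483309) = 1.34343.
Therefore gamma(1) = 1.3434 (to 4 decimal places).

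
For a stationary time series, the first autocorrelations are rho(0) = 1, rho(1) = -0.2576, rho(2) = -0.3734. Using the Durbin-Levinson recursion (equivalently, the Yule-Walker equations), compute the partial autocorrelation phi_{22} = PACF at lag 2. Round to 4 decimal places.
\phi_{22} = -0.4710

The PACF at lag k is phi_{kk}, the last component of the solution
to the Yule-Walker system G_k phi = r_k where
  (G_k)_{ij} = rho(|i - j|), (r_k)_i = rho(i), i,j = 1..k.
Equivalently, Durbin-Levinson gives phi_{kk} iteratively:
  phi_{11} = rho(1)
  phi_{kk} = [rho(k) - sum_{j=1..k-1} phi_{k-1,j} rho(k-j)]
            / [1 - sum_{j=1..k-1} phi_{k-1,j} rho(j)],
  phi_{k,j} = phi_{k-1,j} - phi_{kk} phi_{k-1,k-j},  j = 1..k-1.
Step k = 1:
  phi_11 = rho(1) = -0.2576.
Step k = 2:
  phi_22 = [rho(2) - phi_11 rho(1)] / [1 - phi_11 rho(1)] = [-0.3734 - (-0.2576)(-0.2576)] / [1 - (-0.2576)(-0.2576)]
         = -0.43975776 / 0.93364224 = -0.471.
Therefore phi_{22} = -0.4710.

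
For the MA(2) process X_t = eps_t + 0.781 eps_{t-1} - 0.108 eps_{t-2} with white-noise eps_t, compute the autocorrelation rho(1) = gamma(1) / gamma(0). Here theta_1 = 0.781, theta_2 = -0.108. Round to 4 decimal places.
\rho(1) = 0.4296

For an MA(q) process with theta_0 = 1, the autocovariance is
  gamma(k) = sigma^2 * sum_{i=0..q-k} theta_i * theta_{i+k},
and rho(k) = gamma(k) / gamma(0). Sigma^2 cancels.
  numerator   = (1)*(0.781) + (0.781)*(-0.108) = 0.696652.
  denominator = (1)^2 + (0.781)^2 + (-0.108)^2 = 1.621625.
  rho(1) = 0.696652 / 1.621625 = 0.4296.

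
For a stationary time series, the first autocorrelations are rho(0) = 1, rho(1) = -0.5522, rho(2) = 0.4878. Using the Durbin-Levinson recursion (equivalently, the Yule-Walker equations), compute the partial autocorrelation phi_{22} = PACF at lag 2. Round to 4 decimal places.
\phi_{22} = 0.2631

The PACF at lag k is phi_{kk}, the last component of the solution
to the Yule-Walker system G_k phi = r_k where
  (G_k)_{ij} = rho(|i - j|), (r_k)_i = rho(i), i,j = 1..k.
Equivalently, Durbin-Levinson gives phi_{kk} iteratively:
  phi_{11} = rho(1)
  phi_{kk} = [rho(k) - sum_{j=1..k-1} phi_{k-1,j} rho(k-j)]
            / [1 - sum_{j=1..k-1} phi_{k-1,j} rho(j)],
  phi_{k,j} = phi_{k-1,j} - phi_{kk} phi_{k-1,k-j},  j = 1..k-1.
Step k = 1:
  phi_11 = rho(1) = -0.5522.
Step k = 2:
  phi_22 = [rho(2) - phi_11 rho(1)] / [1 - phi_11 rho(1)] = [0.4878 - (-0.5522)(-0.5522)] / [1 - (-0.5522)(-0.5522)]
         = 0.18287516 / 0.69507516 = 0.2631.
Therefore phi_{22} = 0.2631.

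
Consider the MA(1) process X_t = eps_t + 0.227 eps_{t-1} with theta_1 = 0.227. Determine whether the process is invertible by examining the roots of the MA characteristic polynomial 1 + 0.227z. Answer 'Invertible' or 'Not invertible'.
\text{Invertible}

The MA(q) characteristic polynomial is P(z) = 1 + 0.227z.
Invertibility requires all roots to lie outside the unit circle, i.e. |z| > 1 for every root.
This is linear in z: 1 + (0.227) z = 0  =>  z = -1/(0.227) = -4.405286,  |z| = 4.405286.
Moduli of all roots: 4.4053.
All moduli strictly greater than 1? Yes.
Verdict: Invertible.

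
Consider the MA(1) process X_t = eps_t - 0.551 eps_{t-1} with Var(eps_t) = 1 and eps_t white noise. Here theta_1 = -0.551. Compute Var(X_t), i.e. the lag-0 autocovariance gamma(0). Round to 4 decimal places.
\gamma(0) = 1.3036

For an MA(q) process X_t = eps_t + sum_i theta_i eps_{t-i} with
Var(eps_t) = sigma^2, the variance is
  gamma(0) = sigma^2 * (1 + sum_i theta_i^2).
  sum_i theta_i^2 = (-0.551)^2 = 0.303601.
  gamma(0) = 1 * (1 + 0.303601) = 1 * 1.303601 = 1.303601, which rounds to 1.3036.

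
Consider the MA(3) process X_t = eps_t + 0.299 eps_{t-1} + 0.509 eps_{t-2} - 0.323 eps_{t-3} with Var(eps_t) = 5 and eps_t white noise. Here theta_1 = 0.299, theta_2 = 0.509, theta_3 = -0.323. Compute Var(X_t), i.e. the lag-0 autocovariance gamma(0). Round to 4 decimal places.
\gamma(0) = 7.2641

For an MA(q) process X_t = eps_t + sum_i theta_i eps_{t-i} with
Var(eps_t) = sigma^2, the variance is
  gamma(0) = sigma^2 * (1 + sum_i theta_i^2).
  sum_i theta_i^2 = (0.299)^2 + (0.509)^2 + (-0.323)^2 = 0.089401 + 0.259081 + 0.104329 = 0.452811.
  gamma(0) = 5 * (1 + 0.452811) = 5 * 1.452811 = 7.264055, which rounds to 7.2641.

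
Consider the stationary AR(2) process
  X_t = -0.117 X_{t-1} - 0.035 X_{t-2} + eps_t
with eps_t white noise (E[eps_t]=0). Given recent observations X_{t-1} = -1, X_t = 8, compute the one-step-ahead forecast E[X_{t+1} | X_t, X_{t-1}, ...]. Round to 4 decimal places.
E[X_{t+1} \mid \mathcal F_t] = -0.9010

For an AR(p) model X_t = c + sum_i phi_i X_{t-i} + eps_t, the
one-step-ahead conditional mean is
  E[X_{t+1} | X_t, ...] = c + sum_i phi_i X_{t+1-i}.
Substitute known values:
  E[X_{t+1} | ...] = (-0.117) * (8) + (-0.035) * (-1)
                   = -0.9010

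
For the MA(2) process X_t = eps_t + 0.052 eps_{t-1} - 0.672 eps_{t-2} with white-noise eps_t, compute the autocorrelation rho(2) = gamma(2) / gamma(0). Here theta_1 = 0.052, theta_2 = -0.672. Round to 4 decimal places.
\rho(2) = -0.4621

For an MA(q) process with theta_0 = 1, the autocovariance is
  gamma(k) = sigma^2 * sum_{i=0..q-k} theta_i * theta_{i+k},
and rho(k) = gamma(k) / gamma(0). Sigma^2 cancels.
  numerator   = (1)*(-0.672) = -0.672.
  denominator = (1)^2 + (0.052)^2 + (-0.672)^2 = 1.454288.
  rho(2) = -0.672 / 1.454288 = -0.4621.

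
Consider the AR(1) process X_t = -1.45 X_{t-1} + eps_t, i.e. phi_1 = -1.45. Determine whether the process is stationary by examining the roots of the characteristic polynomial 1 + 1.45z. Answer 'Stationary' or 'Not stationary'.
\text{Not stationary}

The AR(p) characteristic polynomial is P(z) = 1 + 1.45z.
Stationarity requires all roots to lie outside the unit circle, i.e. |z| > 1 for every root.
This is linear in z: 1 + (1.45) z = 0  =>  z = -1/(1.45) = -0.689655,  |z| = 0.689655.
Moduli of all roots: 0.6897.
All moduli strictly greater than 1? No.
Verdict: Not stationary.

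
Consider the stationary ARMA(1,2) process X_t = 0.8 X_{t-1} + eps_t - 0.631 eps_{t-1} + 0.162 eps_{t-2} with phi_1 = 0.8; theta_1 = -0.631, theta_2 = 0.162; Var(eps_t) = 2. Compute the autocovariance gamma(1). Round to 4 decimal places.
\gamma(1) = 0.8310

Multiply the model equation by X_{t-k} and take expectations. With theta_0 = psi_0 = 1 and psi_j the MA(infinity) weights, this gives
  gamma(k) - sum_i phi_i gamma(k-i) = c_k,
  c_k = sigma^2 * sum_{j=k..q} theta_j psi_{j-k}   (c_k = 0 for k > q),
using gamma(-m) = gamma(m).
psi-weights needed (psi_j = theta_j + sum_i phi_i psi_{j-i}):
  psi_1 = theta_1 + phi_1 = -0.631 + (0.8) = 0.169
  psi_2 = theta_2 + phi_1 psi_1 = 0.162 + (0.8)(0.169) = 0.2972
Right-hand sides:
  c_0 = sigma^2 (1 + theta_1 psi_1 + theta_2 psi_2) = 2 * (1 + (-0.631)(0.169) + (0.162)(0.2972)) = 2 * 0.941507 = 1.883015
  c_1 = sigma^2 (theta_1 + theta_2 psi_1) = 2 * (-0.631 + (0.162)(0.169)) = -1.207244
  c_2 = sigma^2 theta_2 = 2 * (0.162) = 0.324
Equations for k = 0 and k = 1 (AR order 1):
  gamma(0) = phi_1 gamma(1) + c_0
  gamma(1) = phi_1 gamma(0) + c_1
Substituting the second into the first: gamma(0) (1 - phi_1^2) = c_0 + phi_1 c_1, so
  gamma(0) = (c_0 + phi_1 c_1) / (1 - phi_1^2) = (1.883015 + (0.8)(-1.207244)) / (1 - (0.8)^2) = 0.91722 / 0.36 = 2.547832.
  gamma(1) = phi_1 gamma(0) + c_1 = (0.8)(2.547832) + (-1.207244) = 0.831022.
Therefore gamma(1) = 0.8310 (to 4 decimal places).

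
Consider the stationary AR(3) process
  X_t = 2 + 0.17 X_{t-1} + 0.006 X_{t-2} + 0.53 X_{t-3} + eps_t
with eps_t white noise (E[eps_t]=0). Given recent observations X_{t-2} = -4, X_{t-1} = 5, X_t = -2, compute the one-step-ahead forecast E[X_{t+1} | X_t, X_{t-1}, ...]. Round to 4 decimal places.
E[X_{t+1} \mid \mathcal F_t] = -0.4300

For an AR(p) model X_t = c + sum_i phi_i X_{t-i} + eps_t, the
one-step-ahead conditional mean is
  E[X_{t+1} | X_t, ...] = c + sum_i phi_i X_{t+1-i}.
Substitute known values:
  E[X_{t+1} | ...] = 2 + (0.17) * (-2) + (0.006) * (5) + (0.53) * (-4)
                   = -0.4300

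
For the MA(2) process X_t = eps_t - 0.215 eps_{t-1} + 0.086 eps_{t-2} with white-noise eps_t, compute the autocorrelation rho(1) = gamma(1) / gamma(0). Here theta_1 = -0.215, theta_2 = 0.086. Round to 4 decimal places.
\rho(1) = -0.2216

For an MA(q) process with theta_0 = 1, the autocovariance is
  gamma(k) = sigma^2 * sum_{i=0..q-k} theta_i * theta_{i+k},
and rho(k) = gamma(k) / gamma(0). Sigma^2 cancels.
  numerator   = (1)*(-0.215) + (-0.215)*(0.086) = -0.23349.
  denominator = (1)^2 + (-0.215)^2 + (0.086)^2 = 1.053621.
  rho(1) = -0.23349 / 1.053621 = -0.2216.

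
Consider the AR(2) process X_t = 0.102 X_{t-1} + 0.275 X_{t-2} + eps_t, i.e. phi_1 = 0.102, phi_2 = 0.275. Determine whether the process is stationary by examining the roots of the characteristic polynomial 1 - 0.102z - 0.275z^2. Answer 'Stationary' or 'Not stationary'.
\text{Stationary}

The AR(p) characteristic polynomial is P(z) = 1 - 0.102z - 0.275z^2.
Stationarity requires all roots to lie outside the unit circle, i.e. |z| > 1 for every root.
Set 1 + (-0.102) z + (-0.275) z^2 = 0, i.e. a z^2 + b z + c = 0 with a = -0.275, b = -0.102, c = 1.
Discriminant D = b^2 - 4ac = (-0.102)^2 - 4*(-0.275)*1 = 0.010404 - (-1.1) = 1.110404.
D >= 0, so the roots are real: z = (-b +/- sqrt(D)) / (2a) = (0.102 +/- 1.053757) / (-0.55).
  z_1 = (0.102 + 1.053757) / (-0.55) = -2.1014,   |z_1| = 2.1014.
  z_2 = (0.102 - 1.053757) / (-0.55) = 1.7305,   |z_2| = 1.7305.
Moduli of all roots: 2.1014, 1.7305.
All moduli strictly greater than 1? Yes.
Verdict: Stationary.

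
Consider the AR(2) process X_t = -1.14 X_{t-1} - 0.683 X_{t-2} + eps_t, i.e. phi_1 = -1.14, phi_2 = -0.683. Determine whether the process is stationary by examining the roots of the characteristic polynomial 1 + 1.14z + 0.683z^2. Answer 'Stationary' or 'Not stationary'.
\text{Stationary}

The AR(p) characteristic polynomial is P(z) = 1 + 1.14z + 0.683z^2.
Stationarity requires all roots to lie outside the unit circle, i.e. |z| > 1 for every root.
Set 1 + (1.14) z + (0.683) z^2 = 0, i.e. a z^2 + b z + c = 0 with a = 0.683, b = 1.14, c = 1.
Discriminant D = b^2 - 4ac = (1.14)^2 - 4*(0.683)*1 = 1.2996 - (2.732) = -1.4324.
D < 0, so the roots are the complex-conjugate pair z = (-b +/- i sqrt(-D)) / (2a) = -0.8346 +/- 0.8762i.
For a conjugate pair |z|^2 = z * conj(z) = (product of roots) = c/a = 1/(0.683) = 1.464129, so |z| = sqrt(1.464129) = 1.21 for both roots.
Moduli of all roots: 1.2100, 1.2100.
All moduli strictly greater than 1? Yes.
Verdict: Stationary.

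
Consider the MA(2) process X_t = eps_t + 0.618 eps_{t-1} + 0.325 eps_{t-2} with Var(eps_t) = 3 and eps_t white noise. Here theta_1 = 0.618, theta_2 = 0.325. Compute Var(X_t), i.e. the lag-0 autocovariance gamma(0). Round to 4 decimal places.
\gamma(0) = 4.4626

For an MA(q) process X_t = eps_t + sum_i theta_i eps_{t-i} with
Var(eps_t) = sigma^2, the variance is
  gamma(0) = sigma^2 * (1 + sum_i theta_i^2).
  sum_i theta_i^2 = (0.618)^2 + (0.325)^2 = 0.381924 + 0.105625 = 0.487549.
  gamma(0) = 3 * (1 + 0.487549) = 3 * 1.487549 = 4.462647, which rounds to 4.4626.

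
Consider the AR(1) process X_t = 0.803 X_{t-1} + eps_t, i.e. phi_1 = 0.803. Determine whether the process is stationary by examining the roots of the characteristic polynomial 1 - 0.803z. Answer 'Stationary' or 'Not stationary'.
\text{Stationary}

The AR(p) characteristic polynomial is P(z) = 1 - 0.803z.
Stationarity requires all roots to lie outside the unit circle, i.e. |z| > 1 for every root.
This is linear in z: 1 + (-0.803) z = 0  =>  z = -1/(-0.803) = 1.24533,  |z| = 1.24533.
Moduli of all roots: 1.2453.
All moduli strictly greater than 1? Yes.
Verdict: Stationary.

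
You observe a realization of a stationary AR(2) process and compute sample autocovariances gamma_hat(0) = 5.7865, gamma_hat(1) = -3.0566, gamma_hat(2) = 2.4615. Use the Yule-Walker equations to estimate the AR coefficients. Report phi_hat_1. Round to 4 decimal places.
\hat\phi_{1} = -0.4210

The Yule-Walker equations for an AR(p) process read, in matrix form,
  Gamma_p phi = r_p,   with   (Gamma_p)_{ij} = gamma(|i - j|),
                       (r_p)_i = gamma(i),   i,j = 1..p.
Substitute the sample gammas (Toeplitz matrix and right-hand side of size 2):
  Gamma_p = [[5.7865, -3.0566], [-3.0566, 5.7865]]
  r_p     = [-3.0566, 2.4615]
Written out:
  5.7865 phi_1 - 3.0566 phi_2 = -3.0566
  -3.0566 phi_1 + 5.7865 phi_2 = 2.4615
Solve by Cramer's rule:
  det = gamma(0)^2 - gamma(1)^2 = (5.7865)^2 - (-3.0566)^2 = 33.48358225 - 9.34280356 = 24.14077869
  phi_hat_1 = [gamma(1) gamma(0) - gamma(1) gamma(2)] / det = [(-3.0566)(5.7865) - (-3.0566)(2.4615)] / 24.14077869 = -10.163195 / 24.14077869 = -0.421
  phi_hat_2 = [gamma(0) gamma(2) - gamma(1)^2] / det = [(5.7865)(2.4615) - (-3.0566)^2] / 24.14077869 = 4.90066619 / 24.14077869 = 0.203
So phi_hat = [-0.4210, 0.2030].
Therefore phi_hat_1 = -0.4210.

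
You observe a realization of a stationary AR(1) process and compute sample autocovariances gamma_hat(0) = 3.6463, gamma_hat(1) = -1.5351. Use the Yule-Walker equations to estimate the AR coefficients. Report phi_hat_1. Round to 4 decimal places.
\hat\phi_{1} = -0.4210

The Yule-Walker equations for an AR(p) process read, in matrix form,
  Gamma_p phi = r_p,   with   (Gamma_p)_{ij} = gamma(|i - j|),
                       (r_p)_i = gamma(i),   i,j = 1..p.
Substitute the sample gammas (Toeplitz matrix and right-hand side of size 1):
  Gamma_p = [[3.6463]]
  r_p     = [-1.5351]
With p = 1 this is the single equation gamma(0) phi_1 = gamma(1):
  phi_hat_1 = gamma(1) / gamma(0) = -1.5351 / 3.6463 = -0.4210.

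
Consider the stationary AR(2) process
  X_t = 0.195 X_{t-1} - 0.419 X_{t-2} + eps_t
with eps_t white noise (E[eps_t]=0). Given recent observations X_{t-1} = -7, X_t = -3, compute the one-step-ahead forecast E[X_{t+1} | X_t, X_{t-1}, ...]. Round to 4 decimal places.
E[X_{t+1} \mid \mathcal F_t] = 2.3480

For an AR(p) model X_t = c + sum_i phi_i X_{t-i} + eps_t, the
one-step-ahead conditional mean is
  E[X_{t+1} | X_t, ...] = c + sum_i phi_i X_{t+1-i}.
Substitute known values:
  E[X_{t+1} | ...] = (0.195) * (-3) + (-0.419) * (-7)
                   = 2.3480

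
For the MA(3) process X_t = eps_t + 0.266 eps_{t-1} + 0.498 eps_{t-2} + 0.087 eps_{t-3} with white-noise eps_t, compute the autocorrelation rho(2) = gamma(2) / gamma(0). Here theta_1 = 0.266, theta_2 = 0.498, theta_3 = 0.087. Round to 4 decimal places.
\rho(2) = 0.3929

For an MA(q) process with theta_0 = 1, the autocovariance is
  gamma(k) = sigma^2 * sum_{i=0..q-k} theta_i * theta_{i+k},
and rho(k) = gamma(k) / gamma(0). Sigma^2 cancels.
  numerator   = (1)*(0.498) + (0.266)*(0.087) = 0.521142.
  denominator = (1)^2 + (0.266)^2 + (0.498)^2 + (0.087)^2 = 1.326329.
  rho(2) = 0.521142 / 1.326329 = 0.3929.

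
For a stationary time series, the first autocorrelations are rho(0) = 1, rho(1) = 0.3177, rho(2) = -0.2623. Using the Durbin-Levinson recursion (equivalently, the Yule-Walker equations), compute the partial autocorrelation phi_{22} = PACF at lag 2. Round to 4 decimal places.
\phi_{22} = -0.4040

The PACF at lag k is phi_{kk}, the last component of the solution
to the Yule-Walker system G_k phi = r_k where
  (G_k)_{ij} = rho(|i - j|), (r_k)_i = rho(i), i,j = 1..k.
Equivalently, Durbin-Levinson gives phi_{kk} iteratively:
  phi_{11} = rho(1)
  phi_{kk} = [rho(k) - sum_{j=1..k-1} phi_{k-1,j} rho(k-j)]
            / [1 - sum_{j=1..k-1} phi_{k-1,j} rho(j)],
  phi_{k,j} = phi_{k-1,j} - phi_{kk} phi_{k-1,k-j},  j = 1..k-1.
Step k = 1:
  phi_11 = rho(1) = 0.3177.
Step k = 2:
  phi_22 = [rho(2) - phi_11 rho(1)] / [1 - phi_11 rho(1)] = [-0.2623 - (0.3177)(0.3177)] / [1 - (0.3177)(0.3177)]
         = -0.36323329 / 0.89906671 = -0.404.
Therefore phi_{22} = -0.4040.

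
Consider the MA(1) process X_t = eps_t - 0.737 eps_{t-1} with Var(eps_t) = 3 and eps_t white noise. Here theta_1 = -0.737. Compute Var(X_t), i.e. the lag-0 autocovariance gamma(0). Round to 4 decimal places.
\gamma(0) = 4.6295

For an MA(q) process X_t = eps_t + sum_i theta_i eps_{t-i} with
Var(eps_t) = sigma^2, the variance is
  gamma(0) = sigma^2 * (1 + sum_i theta_i^2).
  sum_i theta_i^2 = (-0.737)^2 = 0.543169.
  gamma(0) = 3 * (1 + 0.543169) = 3 * 1.543169 = 4.629507, which rounds to 4.6295.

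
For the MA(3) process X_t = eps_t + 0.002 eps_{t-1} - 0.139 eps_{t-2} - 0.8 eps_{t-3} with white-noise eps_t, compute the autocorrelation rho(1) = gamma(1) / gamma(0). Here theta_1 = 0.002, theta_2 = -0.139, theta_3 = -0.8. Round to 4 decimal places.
\rho(1) = 0.0681

For an MA(q) process with theta_0 = 1, the autocovariance is
  gamma(k) = sigma^2 * sum_{i=0..q-k} theta_i * theta_{i+k},
and rho(k) = gamma(k) / gamma(0). Sigma^2 cancels.
  numerator   = (1)*(0.002) + (0.002)*(-0.139) + (-0.139)*(-0.8) = 0.112922.
  denominator = (1)^2 + (0.002)^2 + (-0.139)^2 + (-0.8)^2 = 1.659325.
  rho(1) = 0.112922 / 1.659325 = 0.0681.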